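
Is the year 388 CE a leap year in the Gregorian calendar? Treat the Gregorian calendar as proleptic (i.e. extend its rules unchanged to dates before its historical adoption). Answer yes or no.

388 is divisible by 4 and not by 100, so it is a leap year.

yes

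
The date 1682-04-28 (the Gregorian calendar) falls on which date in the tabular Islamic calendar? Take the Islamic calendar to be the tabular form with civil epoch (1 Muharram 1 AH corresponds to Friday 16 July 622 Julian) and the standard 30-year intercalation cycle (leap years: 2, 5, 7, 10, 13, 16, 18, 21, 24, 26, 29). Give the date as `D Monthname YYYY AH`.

20 Rabi' al-Thani 1093 AH

Julian Day Number of the source date = 2335516.
Converting JDN 2335516 to the tabular Islamic calendar gives 20 Rabi' al-Thani 1093 AH.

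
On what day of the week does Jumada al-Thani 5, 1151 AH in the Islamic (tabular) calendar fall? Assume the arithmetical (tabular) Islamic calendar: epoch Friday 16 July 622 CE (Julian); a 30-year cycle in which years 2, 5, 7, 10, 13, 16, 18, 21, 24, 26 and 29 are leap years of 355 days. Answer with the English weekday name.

Saturday

In the Gregorian calendar this is 20 September 1738 (JDN 2356114).
2356114 ≡ 5 (mod 7); counting from Monday = 0 gives Saturday.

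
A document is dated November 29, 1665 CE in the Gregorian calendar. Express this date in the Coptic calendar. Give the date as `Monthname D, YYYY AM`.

Both dates share Julian Day Number 2329522; in the Coptic calendar that is 23 Hathor 1382 AM.

Hathor 23, 1382 AM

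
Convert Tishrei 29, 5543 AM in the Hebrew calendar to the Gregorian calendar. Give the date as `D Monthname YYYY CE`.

Julian Day Number of the source date = 2372202.
Converting JDN 2372202 to the Gregorian calendar gives 7 October 1782 CE.

7 October 1782 CE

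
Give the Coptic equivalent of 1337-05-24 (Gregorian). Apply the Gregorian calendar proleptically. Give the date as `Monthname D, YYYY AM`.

Pashons 21, 1053 AM

Both dates share Julian Day Number 2209533; in the Coptic calendar that is 21 Pashons 1053 AM.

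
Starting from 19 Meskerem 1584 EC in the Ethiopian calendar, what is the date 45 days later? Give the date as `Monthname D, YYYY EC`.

Hidar 4, 1584 EC

The starting date is JDN 2302430; 2302430 + 45 = 2302475.
JDN 2302475 corresponds to Hidar 4, 1584 EC.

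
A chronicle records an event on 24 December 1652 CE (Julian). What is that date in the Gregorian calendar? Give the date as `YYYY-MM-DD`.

1653-01-03

At this point the Julian calendar is 10 days behind the Gregorian.
24 December 1652 Julian + 10 days → 3 January 1653 Gregorian.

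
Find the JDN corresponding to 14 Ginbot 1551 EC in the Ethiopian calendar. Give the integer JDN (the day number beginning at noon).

Equivalently 19 May 1559 (proleptic Gregorian).
JDN 2299161 is 15 October 1582 CE (Gregorian); the target day is −8550 days from there, so JDN = 2290611.

2290611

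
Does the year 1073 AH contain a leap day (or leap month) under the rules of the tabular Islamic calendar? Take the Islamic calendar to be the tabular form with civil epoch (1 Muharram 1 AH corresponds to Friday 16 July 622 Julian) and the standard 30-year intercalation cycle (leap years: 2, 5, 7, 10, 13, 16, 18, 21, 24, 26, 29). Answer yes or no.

Year 1073 AH is year 23 of its 30-year cycle; leap positions are 2, 5, 7, 10, 13, 16, 18, 21, 24, 26, 29, so it is a common year (354 days).

no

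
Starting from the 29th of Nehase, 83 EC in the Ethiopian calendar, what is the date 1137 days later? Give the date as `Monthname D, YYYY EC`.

The starting date is JDN 1754529; 1754529 + 1137 = 1755666.
JDN 1755666 corresponds to Tikimt 5, 87 EC.

Tikimt 5, 87 EC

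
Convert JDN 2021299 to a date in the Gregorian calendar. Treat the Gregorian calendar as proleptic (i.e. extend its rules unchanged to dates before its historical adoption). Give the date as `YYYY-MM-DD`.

JDN 2451545 is 1 Jan 2000; 2021299 is −430246 days from there.

0822-01-10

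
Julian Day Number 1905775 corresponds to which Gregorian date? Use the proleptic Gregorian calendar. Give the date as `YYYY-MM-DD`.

0505-09-25

Counting from JDN 2299161 = 15 Oct 1582 gives an offset of -393386 days.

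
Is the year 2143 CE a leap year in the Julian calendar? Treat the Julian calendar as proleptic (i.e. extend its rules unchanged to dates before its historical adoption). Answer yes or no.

2143 mod 4 = 3, so it is a common year in the Julian calendar.

no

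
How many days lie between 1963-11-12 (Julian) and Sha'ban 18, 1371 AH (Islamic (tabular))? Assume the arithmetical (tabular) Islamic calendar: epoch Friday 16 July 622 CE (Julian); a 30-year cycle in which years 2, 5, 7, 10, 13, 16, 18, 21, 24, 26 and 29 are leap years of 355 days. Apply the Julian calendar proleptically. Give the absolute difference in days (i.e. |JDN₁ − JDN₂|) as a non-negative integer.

First date → JDN 2438359; second date → JDN 2434146.
The interval is |2438359 − 2434146| = 4213 days.

4213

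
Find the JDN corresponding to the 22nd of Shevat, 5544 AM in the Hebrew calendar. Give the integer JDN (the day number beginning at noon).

2372697

Equivalently 14 February 1784 (Gregorian).
JDN 2400001 is 17 November 1858 CE (Gregorian), MJD 0; the target day is −27304 days from there, so JDN = 2372697.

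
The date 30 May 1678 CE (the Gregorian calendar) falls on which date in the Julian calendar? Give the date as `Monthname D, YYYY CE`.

At this point the Julian calendar is 10 days behind the Gregorian.
30 May 1678 Gregorian − 10 days → 20 May 1678 Julian.

May 20, 1678 CE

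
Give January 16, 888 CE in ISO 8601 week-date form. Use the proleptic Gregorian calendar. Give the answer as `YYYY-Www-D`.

0888-W03-5

The weekday is Friday (ISO weekday 5).
That Friday belongs to ISO week 3 of ISO year 888.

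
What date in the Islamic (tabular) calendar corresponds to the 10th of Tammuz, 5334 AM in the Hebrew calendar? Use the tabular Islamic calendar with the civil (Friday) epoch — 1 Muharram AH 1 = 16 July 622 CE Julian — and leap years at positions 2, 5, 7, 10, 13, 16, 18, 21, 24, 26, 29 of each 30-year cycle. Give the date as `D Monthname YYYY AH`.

9 Rabi' al-Awwal 982 AH

Both dates share Julian Day Number 2296141; in the tabular Islamic calendar that is 9 Rabi' al-Awwal 982 AH.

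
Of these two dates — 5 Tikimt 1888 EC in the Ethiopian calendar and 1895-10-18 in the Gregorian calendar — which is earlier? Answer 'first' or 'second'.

first

Converting both to JDN: 2413482 vs 2413485; the smaller is the first.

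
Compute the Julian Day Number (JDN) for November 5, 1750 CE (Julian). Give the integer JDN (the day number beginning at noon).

2360554

Equivalently 16 November 1750 (Gregorian).
JDN 2299161 is 15 October 1582 CE (Gregorian); the target day is +61393 days from there, so JDN = 2360554.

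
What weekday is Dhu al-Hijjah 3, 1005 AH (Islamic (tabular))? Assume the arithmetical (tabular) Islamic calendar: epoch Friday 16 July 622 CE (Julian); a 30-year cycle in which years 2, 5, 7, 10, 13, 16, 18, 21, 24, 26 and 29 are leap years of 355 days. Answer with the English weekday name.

Friday

Equivalently 18 July 1597 Gregorian, JDN 2304551.
JDN 2304551 mod 7 = 4, and JDN 0 was a Monday, so this is a Friday.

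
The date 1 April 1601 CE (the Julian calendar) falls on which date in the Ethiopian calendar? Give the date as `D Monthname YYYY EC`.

6 Miyazya 1593 EC

The source date corresponds to 11 April 1601 in the Gregorian calendar (JDN 2305914).
That day falls on 6 Miyazya 1593 EC in the Ethiopian calendar.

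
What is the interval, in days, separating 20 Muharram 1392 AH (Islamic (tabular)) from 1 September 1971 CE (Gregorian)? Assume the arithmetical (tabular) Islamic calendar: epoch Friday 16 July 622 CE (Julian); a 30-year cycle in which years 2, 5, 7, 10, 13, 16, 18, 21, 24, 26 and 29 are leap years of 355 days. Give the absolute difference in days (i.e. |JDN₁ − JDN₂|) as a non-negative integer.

First date → JDN 2441383; second date → JDN 2441196.
The interval is |2441383 − 2441196| = 187 days.

187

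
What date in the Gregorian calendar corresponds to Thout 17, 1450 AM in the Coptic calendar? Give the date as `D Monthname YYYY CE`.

Both dates share Julian Day Number 2354293; in the Gregorian calendar that is 25 September 1733 CE.

25 September 1733 CE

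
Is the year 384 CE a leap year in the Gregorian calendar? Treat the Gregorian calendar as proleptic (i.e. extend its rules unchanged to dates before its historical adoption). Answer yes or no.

yes

384 is divisible by 4 and not by 100, so it is a leap year.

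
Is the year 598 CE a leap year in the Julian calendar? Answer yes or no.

no

598 mod 4 = 2, so it is a common year in the Julian calendar.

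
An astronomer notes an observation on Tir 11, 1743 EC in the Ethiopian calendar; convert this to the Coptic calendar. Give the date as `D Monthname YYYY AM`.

11 Tobi 1467 AM

Both dates share Julian Day Number 2360616; in the Coptic calendar that is 11 Tobi 1467 AM.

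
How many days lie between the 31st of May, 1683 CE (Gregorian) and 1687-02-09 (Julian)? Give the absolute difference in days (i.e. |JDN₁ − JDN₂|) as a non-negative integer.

First date → JDN 2335914; second date → JDN 2337274.
The interval is |2335914 − 2337274| = 1360 days.

1360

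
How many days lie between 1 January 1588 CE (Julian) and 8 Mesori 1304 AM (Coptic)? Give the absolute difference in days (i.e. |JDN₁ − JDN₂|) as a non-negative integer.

First date → JDN 2301075; second date → JDN 2301288.
The interval is |2301075 − 2301288| = 213 days.

213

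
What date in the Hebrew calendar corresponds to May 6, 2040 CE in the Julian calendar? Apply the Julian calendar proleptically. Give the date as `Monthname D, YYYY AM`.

Julian Day Number of the source date = 2466294.
Converting JDN 2466294 to the Hebrew calendar gives 7 Sivan 5800 AM.

Sivan 7, 5800 AM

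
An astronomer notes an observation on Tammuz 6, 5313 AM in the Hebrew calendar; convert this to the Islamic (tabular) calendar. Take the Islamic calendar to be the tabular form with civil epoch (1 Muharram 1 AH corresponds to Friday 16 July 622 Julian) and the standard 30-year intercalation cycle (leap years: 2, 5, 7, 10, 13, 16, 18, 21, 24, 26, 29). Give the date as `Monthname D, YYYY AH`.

Rajab 6, 960 AH

The source date corresponds to 28 June 1553 in the proleptic Gregorian calendar (JDN 2288460).
That day falls on 6 Rajab 960 AH in the tabular Islamic calendar.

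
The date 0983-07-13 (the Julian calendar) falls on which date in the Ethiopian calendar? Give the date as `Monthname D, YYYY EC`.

Julian Day Number of the source date = 2080292.
Converting JDN 2080292 to the Ethiopian calendar gives 19 Hamle 975 EC.

Hamle 19, 975 EC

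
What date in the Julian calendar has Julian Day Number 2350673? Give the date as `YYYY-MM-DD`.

1723-10-17

JDN 2350673 is 28 October 1723 in the Gregorian calendar.
In the Julian calendar that day is 1723-10-17.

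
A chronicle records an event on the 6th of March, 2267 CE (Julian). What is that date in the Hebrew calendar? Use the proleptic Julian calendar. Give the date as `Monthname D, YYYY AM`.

Julian Day Number of the source date = 2549144.
Converting JDN 2549144 to the Hebrew calendar gives 23 Adar 6027 AM.

Adar 23, 6027 AM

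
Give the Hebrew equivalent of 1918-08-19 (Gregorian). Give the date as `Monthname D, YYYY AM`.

Both dates share Julian Day Number 2421825; in the Hebrew calendar that is 11 Elul 5678 AM.

Elul 11, 5678 AM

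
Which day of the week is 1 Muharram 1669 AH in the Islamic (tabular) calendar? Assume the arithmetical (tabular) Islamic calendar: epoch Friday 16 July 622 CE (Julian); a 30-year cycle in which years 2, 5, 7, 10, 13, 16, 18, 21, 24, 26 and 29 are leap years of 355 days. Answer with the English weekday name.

Tuesday

Equivalently 17 November 2240 Gregorian, JDN 2539524.
Since JDN mod 7 = 1 (0 = Monday), the day is Tuesday.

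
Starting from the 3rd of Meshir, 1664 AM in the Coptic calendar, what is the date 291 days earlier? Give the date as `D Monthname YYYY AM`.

JDN of the 3rd of Meshir, 1664 AM = 2432593.
2432593 − 291 = 2432302.
JDN 2432302 in the Coptic calendar is 18 Parmouti 1663 AM.

18 Parmouti 1663 AM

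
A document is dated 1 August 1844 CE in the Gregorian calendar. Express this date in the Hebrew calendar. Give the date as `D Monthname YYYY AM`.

Both dates share Julian Day Number 2394780; in the Hebrew calendar that is 16 Av 5604 AM.

16 Av 5604 AM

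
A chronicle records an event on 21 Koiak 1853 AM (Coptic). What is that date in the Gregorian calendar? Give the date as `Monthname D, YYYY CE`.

December 31, 2136 CE

Both dates share Julian Day Number 2501583; in the Gregorian calendar that is 31 December 2136 CE.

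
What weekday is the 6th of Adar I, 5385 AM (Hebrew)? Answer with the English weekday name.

Thursday

This is JDN 2314623 (13 February 1625 Gregorian).
2314623 ≡ 3 (mod 7); counting from Monday = 0 gives Thursday.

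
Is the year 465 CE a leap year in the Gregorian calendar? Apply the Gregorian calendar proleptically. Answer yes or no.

no

465 is not divisible by 4, so it is a common year.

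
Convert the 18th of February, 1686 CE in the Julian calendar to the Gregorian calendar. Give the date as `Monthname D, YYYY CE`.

February 28, 1686 CE

The Julian–Gregorian offset here is 10 days (Julian trailing).
18 February 1686 Julian + 10 days → 28 February 1686 Gregorian.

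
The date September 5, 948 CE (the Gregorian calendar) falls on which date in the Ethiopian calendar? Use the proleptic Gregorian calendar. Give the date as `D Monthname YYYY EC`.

Both dates share Julian Day Number 2067558; in the Ethiopian calendar that is 3 Meskerem 941 EC.

3 Meskerem 941 EC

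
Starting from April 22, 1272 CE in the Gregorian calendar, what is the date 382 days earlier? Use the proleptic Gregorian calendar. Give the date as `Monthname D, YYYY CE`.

The starting date is JDN 2185761; 2185761 − 382 = 2185379.
JDN 2185379 corresponds to April 6, 1271 CE.

April 6, 1271 CE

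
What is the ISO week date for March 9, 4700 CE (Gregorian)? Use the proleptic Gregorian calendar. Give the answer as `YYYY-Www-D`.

4700-W10-5

The weekday is Friday (ISO weekday 5).
That Friday belongs to ISO week 10 of ISO year 4700.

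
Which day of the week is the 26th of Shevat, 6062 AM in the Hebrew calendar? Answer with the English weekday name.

In the Gregorian calendar this is 26 February 2302 (JDN 2561904).
Since JDN mod 7 = 2 (0 = Monday), the day is Wednesday.

Wednesday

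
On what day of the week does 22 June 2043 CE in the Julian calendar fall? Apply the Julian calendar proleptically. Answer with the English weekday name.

Equivalently 5 July 2043 Gregorian, JDN 2467436.
JDN 2467436 mod 7 = 6, and JDN 0 was a Monday, so this is a Sunday.

Sunday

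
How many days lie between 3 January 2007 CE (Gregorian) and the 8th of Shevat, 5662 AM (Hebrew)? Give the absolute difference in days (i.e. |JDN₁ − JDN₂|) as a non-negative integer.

First date → JDN 2454104; second date → JDN 2415766.
The interval is |2454104 − 2415766| = 38338 days.

38338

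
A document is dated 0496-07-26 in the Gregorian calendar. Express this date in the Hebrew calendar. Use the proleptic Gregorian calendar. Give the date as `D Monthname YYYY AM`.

28 Tammuz 4256 AM

Both dates share Julian Day Number 1902428; in the Hebrew calendar that is 28 Tammuz 4256 AM.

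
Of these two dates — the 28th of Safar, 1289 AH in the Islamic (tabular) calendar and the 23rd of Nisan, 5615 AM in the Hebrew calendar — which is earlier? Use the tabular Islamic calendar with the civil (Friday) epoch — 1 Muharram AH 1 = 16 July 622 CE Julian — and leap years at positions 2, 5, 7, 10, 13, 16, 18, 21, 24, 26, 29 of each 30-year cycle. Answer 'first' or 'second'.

First date → JDN 2404921; second date → JDN 2398685.
JDN 2398685 < JDN 2404921, so the second date is earlier.

second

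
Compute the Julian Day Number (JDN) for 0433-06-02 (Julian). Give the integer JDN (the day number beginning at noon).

Equivalently 3 June 433 (proleptic Gregorian).
JDN 2400001 is 17 November 1858 CE (Gregorian), MJD 0; the target day is −520637 days from there, so JDN = 1879364.

1879364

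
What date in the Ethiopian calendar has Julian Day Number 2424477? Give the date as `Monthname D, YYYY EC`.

Hidar 13, 1918 EC

JDN 2424477 is 22 November 1925 in the Gregorian calendar.
In the Ethiopian calendar that day is Hidar 13, 1918 EC.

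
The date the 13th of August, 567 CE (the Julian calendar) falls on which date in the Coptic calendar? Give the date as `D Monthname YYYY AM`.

Both dates share Julian Day Number 1928379; in the Coptic calendar that is 20 Mesori 283 AM.

20 Mesori 283 AM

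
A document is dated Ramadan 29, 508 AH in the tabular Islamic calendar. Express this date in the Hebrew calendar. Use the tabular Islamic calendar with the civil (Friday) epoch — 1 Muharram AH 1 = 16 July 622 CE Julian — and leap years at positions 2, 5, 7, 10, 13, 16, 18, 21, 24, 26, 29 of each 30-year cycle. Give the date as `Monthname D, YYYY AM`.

Adar I 30, 4875 AM

Both dates share Julian Day Number 2128368; in the Hebrew calendar that is 30 Adar I 4875 AM.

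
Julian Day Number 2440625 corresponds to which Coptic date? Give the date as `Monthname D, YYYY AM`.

Tobi 30, 1686 AM

JDN 2440625 is 7 February 1970 in the Gregorian calendar.
In the Coptic calendar that day is Tobi 30, 1686 AM.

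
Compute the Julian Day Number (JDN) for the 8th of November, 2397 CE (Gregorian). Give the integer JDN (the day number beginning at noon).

2596858

JDN 2451545 is 1 January 2000 CE (Gregorian); the target day is +145313 days from there, so JDN = 2596858.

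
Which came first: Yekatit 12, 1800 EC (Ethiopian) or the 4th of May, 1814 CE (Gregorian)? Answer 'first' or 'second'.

First date → JDN 2381467; second date → JDN 2383733.
JDN 2381467 < JDN 2383733, so the first date is earlier.

first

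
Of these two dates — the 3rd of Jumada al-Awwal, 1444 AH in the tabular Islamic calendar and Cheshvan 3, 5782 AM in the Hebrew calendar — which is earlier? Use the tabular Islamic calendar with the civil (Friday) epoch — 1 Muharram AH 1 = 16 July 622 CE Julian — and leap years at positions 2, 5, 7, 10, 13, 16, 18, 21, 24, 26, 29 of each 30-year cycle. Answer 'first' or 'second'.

second

First date → JDN 2459911; second date → JDN 2459497.
JDN 2459497 < JDN 2459911, so the second date is earlier.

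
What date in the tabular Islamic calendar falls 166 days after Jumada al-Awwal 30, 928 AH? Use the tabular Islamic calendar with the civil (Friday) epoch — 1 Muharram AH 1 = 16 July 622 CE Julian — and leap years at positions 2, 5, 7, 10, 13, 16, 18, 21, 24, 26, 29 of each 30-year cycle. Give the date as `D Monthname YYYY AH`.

19 Dhu al-Qa'dah 928 AH

The starting date is JDN 2277085; 2277085 + 166 = 2277251.
JDN 2277251 corresponds to 19 Dhu al-Qa'dah 928 AH.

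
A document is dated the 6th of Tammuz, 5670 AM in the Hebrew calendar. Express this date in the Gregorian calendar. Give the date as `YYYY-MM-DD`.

1910-07-13

Both dates share Julian Day Number 2418866; in the Gregorian calendar that is 13 July 1910 CE.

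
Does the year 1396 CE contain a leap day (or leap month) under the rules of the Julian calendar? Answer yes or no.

1396 mod 4 = 0, so it is a leap year in the Julian calendar.

yes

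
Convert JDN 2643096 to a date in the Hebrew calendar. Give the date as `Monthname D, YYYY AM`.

JDN 2643096 is 13 June 2524 in the Gregorian calendar.
In the Hebrew calendar that day is Sivan 10, 6284 AM.

Sivan 10, 6284 AM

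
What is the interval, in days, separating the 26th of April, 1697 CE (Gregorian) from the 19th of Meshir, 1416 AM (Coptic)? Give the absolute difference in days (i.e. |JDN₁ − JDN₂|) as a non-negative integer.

1034

JDN of the first date = 2340993.
JDN of the second date = 2342027.
|2342027 − 2340993| = 1034.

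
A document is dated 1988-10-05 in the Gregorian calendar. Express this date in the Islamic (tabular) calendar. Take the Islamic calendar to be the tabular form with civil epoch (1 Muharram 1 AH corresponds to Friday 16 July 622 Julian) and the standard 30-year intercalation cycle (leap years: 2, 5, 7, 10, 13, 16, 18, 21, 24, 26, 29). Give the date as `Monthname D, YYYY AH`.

Safar 23, 1409 AH

Julian Day Number of the source date = 2447440.
Converting JDN 2447440 to the tabular Islamic calendar gives 23 Safar 1409 AH.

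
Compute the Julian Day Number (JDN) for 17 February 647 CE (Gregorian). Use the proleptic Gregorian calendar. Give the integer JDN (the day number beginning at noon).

1957419

JDN 2299161 is 15 October 1582 CE (Gregorian); the target day is −341742 days from there, so JDN = 1957419.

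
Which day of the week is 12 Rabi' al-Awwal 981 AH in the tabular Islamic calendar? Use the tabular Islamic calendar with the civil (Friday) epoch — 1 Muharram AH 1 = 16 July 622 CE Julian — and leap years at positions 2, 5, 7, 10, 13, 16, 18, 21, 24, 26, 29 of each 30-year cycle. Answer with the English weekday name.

This is JDN 2295789 (22 July 1573 Gregorian).
JDN 2295789 mod 7 = 6, and JDN 0 was a Monday, so this is a Sunday.

Sunday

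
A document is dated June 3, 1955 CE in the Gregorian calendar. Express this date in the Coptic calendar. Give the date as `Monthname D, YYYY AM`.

Pashons 26, 1671 AM

Julian Day Number of the source date = 2435262.
Converting JDN 2435262 to the Coptic calendar gives 26 Pashons 1671 AM.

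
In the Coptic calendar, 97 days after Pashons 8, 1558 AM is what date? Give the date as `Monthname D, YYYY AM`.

Counting 97 days forward from JDN 2393971 reaches JDN 2394068, which is Mesori 15, 1558 AM.

Mesori 15, 1558 AM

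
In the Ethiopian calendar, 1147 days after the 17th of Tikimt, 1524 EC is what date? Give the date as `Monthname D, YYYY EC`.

Tahsas 9, 1527 EC

The starting date is JDN 2280543; 2280543 + 1147 = 2281690.
JDN 2281690 corresponds to Tahsas 9, 1527 EC.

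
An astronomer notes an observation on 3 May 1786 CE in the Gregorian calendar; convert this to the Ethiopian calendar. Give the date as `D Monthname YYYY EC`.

27 Miyazya 1778 EC

Both dates share Julian Day Number 2373506; in the Ethiopian calendar that is 27 Miyazya 1778 EC.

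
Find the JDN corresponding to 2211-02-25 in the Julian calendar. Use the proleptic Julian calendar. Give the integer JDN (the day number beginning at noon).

Equivalently 12 March 2211 (Gregorian).
JDN 2299161 is 15 October 1582 CE (Gregorian); the target day is +229520 days from there, so JDN = 2528681.

2528681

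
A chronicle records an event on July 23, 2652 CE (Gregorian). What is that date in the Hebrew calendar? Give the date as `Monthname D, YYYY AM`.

Tammuz 25, 6412 AM

Julian Day Number of the source date = 2689887.
Converting JDN 2689887 to the Hebrew calendar gives 25 Tammuz 6412 AM.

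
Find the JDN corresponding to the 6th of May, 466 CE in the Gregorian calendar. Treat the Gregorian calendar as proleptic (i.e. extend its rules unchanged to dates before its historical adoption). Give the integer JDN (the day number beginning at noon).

1891389

JDN 2299161 is 15 October 1582 CE (Gregorian); the target day is −407772 days from there, so JDN = 1891389.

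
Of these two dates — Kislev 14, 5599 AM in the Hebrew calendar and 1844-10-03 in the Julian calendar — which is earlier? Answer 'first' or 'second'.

Converting both to JDN: 2392710 vs 2394855; the smaller is the first.

first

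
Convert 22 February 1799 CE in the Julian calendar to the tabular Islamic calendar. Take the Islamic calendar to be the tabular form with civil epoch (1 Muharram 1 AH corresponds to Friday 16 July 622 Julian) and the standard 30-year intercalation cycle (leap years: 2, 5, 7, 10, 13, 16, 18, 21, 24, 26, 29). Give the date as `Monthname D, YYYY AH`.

Ramadan 28, 1213 AH

Julian Day Number of the source date = 2378195.
Converting JDN 2378195 to the tabular Islamic calendar gives 28 Ramadan 1213 AH.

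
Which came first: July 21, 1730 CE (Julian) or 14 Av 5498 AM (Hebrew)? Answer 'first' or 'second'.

first

The two dates have Julian Day Numbers 2353142 and 2356063 respectively.
Since 2353142 < 2356063, the first date comes first.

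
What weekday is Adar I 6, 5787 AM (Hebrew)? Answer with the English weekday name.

This is JDN 2461450 (13 February 2027 Gregorian).
2461450 ≡ 5 (mod 7); counting from Monday = 0 gives Saturday.

Saturday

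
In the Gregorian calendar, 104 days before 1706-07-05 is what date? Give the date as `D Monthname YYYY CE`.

23 March 1706 CE

Counting 104 days back from JDN 2344349 reaches JDN 2344245, which is 23 March 1706 CE.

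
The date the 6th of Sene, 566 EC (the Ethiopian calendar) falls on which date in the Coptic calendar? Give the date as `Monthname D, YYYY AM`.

Paoni 6, 290 AM

The source date corresponds to 2 June 574 in the proleptic Gregorian calendar (JDN 1930862).
That day falls on 6 Paoni 290 AM in the Coptic calendar.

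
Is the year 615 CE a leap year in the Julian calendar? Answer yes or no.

615 mod 4 = 3, so it is a common year in the Julian calendar.

no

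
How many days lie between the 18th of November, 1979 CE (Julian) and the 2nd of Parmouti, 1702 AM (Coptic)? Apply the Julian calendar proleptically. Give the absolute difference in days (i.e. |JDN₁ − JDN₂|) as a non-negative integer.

JDN of the first date = 2444209.
JDN of the second date = 2446531.
|2446531 − 2444209| = 2322.

2322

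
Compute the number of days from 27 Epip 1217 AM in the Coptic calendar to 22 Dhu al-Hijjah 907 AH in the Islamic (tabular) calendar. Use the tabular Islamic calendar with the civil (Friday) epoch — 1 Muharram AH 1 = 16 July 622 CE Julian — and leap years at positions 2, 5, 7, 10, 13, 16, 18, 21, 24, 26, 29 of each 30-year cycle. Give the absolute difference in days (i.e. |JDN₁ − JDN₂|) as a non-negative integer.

342

JDN of the first date = 2269500.
JDN of the second date = 2269842.
|2269842 − 2269500| = 342.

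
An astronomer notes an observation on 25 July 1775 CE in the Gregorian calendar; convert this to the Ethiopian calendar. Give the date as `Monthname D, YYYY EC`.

Both dates share Julian Day Number 2369571; in the Ethiopian calendar that is 20 Hamle 1767 EC.

Hamle 20, 1767 EC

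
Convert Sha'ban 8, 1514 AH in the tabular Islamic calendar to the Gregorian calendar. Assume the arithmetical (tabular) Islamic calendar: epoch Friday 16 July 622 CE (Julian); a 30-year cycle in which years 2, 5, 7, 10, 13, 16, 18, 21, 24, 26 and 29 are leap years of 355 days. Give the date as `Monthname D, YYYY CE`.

Julian Day Number of the source date = 2484811.
Converting JDN 2484811 to the Gregorian calendar gives 29 January 2091 CE.

January 29, 2091 CE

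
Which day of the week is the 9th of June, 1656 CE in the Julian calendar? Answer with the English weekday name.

Monday

Equivalently 19 June 1656 Gregorian, JDN 2326072.
2326072 ≡ 0 (mod 7); counting from Monday = 0 gives Monday.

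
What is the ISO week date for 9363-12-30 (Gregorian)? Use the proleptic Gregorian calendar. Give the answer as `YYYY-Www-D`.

The weekday is Friday (ISO weekday 5).
That Friday belongs to ISO week 52 of ISO year 9363.

9363-W52-5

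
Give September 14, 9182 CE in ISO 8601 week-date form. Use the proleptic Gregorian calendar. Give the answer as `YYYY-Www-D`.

The weekday is Tuesday (ISO weekday 2).
That Tuesday belongs to ISO week 37 of ISO year 9182.

9182-W37-2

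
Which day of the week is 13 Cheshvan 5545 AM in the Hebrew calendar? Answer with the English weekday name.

Equivalently 28 October 1784 Gregorian, JDN 2372954.
JDN 2372954 mod 7 = 3, and JDN 0 was a Monday, so this is a Thursday.

Thursday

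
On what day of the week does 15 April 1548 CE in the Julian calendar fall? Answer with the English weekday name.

In the proleptic Gregorian calendar this is 25 April 1548 (JDN 2286570).
JDN 2286570 mod 7 = 6, and JDN 0 was a Monday, so this is a Sunday.

Sunday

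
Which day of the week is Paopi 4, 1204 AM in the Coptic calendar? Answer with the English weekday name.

Tuesday

Equivalently 11 October 1487 Gregorian, JDN 2264459.
2264459 ≡ 1 (mod 7); counting from Monday = 0 gives Tuesday.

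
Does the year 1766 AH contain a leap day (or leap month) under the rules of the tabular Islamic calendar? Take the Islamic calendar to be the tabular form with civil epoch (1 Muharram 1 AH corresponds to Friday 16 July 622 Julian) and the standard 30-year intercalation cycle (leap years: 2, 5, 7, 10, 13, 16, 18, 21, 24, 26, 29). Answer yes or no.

Year 1766 AH is year 26 of its 30-year cycle; leap positions are 2, 5, 7, 10, 13, 16, 18, 21, 24, 26, 29, so it is a leap year (355 days).

yes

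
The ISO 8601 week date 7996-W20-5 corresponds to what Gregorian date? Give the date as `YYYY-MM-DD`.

7996-05-17

ISO week 1 of 7996 is the week containing the first Thursday of 7996.
Week 20, day 5 (Friday) lands on 7996-05-17.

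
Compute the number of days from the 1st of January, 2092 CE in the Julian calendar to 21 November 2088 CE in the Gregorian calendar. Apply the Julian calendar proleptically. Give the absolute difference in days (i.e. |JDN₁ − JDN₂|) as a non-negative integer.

First date → JDN 2485161; second date → JDN 2484012.
The interval is |2485161 − 2484012| = 1149 days.

1149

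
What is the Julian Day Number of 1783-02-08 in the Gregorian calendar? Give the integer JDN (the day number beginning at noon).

JDN 2299161 is 15 October 1582 CE (Gregorian); the target day is +73165 days from there, so JDN = 2372326.

2372326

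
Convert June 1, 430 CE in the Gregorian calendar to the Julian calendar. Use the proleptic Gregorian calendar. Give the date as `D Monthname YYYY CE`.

At this point the Julian calendar is 1 day behind the Gregorian.
1 June 430 Gregorian − 1 day → 31 May 430 Julian.

31 May 430 CE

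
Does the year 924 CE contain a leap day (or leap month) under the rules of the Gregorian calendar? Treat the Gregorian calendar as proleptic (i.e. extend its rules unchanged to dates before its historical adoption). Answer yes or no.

yes

924 is divisible by 4 and not by 100, so it is a leap year.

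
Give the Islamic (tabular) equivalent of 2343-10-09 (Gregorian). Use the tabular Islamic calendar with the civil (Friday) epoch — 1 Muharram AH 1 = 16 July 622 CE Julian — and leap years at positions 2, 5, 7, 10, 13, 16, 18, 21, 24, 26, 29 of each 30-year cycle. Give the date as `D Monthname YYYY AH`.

19 Muharram 1775 AH

Both dates share Julian Day Number 2577104; in the tabular Islamic calendar that is 19 Muharram 1775 AH.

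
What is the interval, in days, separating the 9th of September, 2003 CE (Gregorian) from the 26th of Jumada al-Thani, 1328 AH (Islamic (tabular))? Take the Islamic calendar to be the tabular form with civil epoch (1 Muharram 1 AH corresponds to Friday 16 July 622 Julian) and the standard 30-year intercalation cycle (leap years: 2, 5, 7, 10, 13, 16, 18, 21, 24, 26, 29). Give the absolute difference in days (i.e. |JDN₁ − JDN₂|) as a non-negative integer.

First date → JDN 2452892; second date → JDN 2418858.
The interval is |2452892 − 2418858| = 34034 days.

34034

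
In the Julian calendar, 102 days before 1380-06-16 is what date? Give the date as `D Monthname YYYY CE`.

The starting date is JDN 2225270; 2225270 − 102 = 2225168.
JDN 2225168 corresponds to 6 March 1380 CE.

6 March 1380 CE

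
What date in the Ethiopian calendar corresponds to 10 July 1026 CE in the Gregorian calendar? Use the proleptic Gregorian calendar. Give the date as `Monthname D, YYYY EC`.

Julian Day Number of the source date = 2095989.
Converting JDN 2095989 to the Ethiopian calendar gives 10 Hamle 1018 EC.

Hamle 10, 1018 EC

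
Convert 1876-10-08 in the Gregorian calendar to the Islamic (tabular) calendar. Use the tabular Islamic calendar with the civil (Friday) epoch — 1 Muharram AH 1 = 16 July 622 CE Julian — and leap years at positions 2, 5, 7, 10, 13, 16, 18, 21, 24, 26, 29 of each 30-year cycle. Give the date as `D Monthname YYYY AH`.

Both dates share Julian Day Number 2406536; in the tabular Islamic calendar that is 19 Ramadan 1293 AH.

19 Ramadan 1293 AH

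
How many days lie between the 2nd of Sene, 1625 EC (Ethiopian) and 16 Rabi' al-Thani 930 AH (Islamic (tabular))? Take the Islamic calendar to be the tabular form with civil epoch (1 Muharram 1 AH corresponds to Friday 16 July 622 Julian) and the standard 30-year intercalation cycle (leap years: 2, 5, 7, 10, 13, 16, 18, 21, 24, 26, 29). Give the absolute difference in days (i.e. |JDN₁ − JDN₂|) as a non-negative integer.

39907

First date → JDN 2317658; second date → JDN 2277751.
The interval is |2317658 − 2277751| = 39907 days.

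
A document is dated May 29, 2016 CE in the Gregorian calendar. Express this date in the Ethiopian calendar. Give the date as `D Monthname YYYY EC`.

Julian Day Number of the source date = 2457538.
Converting JDN 2457538 to the Ethiopian calendar gives 21 Ginbot 2008 EC.

21 Ginbot 2008 EC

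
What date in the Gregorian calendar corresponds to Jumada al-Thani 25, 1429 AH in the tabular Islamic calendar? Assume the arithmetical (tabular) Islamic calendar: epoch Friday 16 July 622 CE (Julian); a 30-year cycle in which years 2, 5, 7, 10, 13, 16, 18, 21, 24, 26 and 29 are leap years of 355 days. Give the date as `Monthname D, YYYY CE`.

Julian Day Number of the source date = 2454648.
Converting JDN 2454648 to the Gregorian calendar gives 30 June 2008 CE.

June 30, 2008 CE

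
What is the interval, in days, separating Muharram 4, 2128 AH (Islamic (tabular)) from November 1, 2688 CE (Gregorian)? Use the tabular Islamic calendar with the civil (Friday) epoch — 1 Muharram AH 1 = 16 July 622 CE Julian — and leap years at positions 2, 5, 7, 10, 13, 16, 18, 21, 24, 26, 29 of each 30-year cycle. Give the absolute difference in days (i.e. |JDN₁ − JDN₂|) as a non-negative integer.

956

First date → JDN 2702181; second date → JDN 2703137.
The interval is |2702181 − 2703137| = 956 days.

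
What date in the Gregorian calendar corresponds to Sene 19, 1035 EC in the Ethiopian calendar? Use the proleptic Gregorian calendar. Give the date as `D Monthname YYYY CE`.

Julian Day Number of the source date = 2102177.
Converting JDN 2102177 to the Gregorian calendar gives 19 June 1043 CE.

19 June 1043 CE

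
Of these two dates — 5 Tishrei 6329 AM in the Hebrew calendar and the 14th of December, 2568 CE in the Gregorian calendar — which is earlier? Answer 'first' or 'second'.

Converting both to JDN: 2659274 vs 2659351; the smaller is the first.

first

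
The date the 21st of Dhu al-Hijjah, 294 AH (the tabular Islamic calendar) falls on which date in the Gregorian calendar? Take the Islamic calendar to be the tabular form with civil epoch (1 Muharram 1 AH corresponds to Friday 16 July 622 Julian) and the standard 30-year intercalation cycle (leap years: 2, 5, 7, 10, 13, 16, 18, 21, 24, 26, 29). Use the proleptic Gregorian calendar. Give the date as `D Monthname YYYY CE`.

7 October 907 CE

Both dates share Julian Day Number 2052614; in the Gregorian calendar that is 7 October 907 CE.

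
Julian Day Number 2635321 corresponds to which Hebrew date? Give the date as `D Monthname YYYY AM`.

The Gregorian equivalent of JDN 2635321 is 1 March 2503.
In the Hebrew calendar that day is 2 Adar 6263 AM.

2 Adar 6263 AM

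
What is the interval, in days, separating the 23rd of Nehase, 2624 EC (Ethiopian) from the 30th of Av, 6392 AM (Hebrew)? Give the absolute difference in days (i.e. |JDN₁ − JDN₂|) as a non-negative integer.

First date → JDN 2682624; second date → JDN 2682627.
The interval is |2682624 − 2682627| = 3 days.

3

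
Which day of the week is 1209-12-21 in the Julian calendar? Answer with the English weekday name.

Monday

This is JDN 2163000 (28 December 1209 Gregorian).
2163000 ≡ 0 (mod 7); counting from Monday = 0 gives Monday.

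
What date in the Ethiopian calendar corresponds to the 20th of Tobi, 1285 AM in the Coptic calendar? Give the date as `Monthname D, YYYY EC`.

Tir 20, 1561 EC

The source date corresponds to 25 January 1569 in the proleptic Gregorian calendar (JDN 2294150).
That day falls on 20 Tir 1561 EC in the Ethiopian calendar.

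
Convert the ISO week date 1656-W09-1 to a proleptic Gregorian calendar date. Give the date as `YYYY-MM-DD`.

ISO week 1 of 1656 is the week containing the first Thursday of 1656.
Week 9, day 1 (Monday) lands on 1656-02-28.

1656-02-28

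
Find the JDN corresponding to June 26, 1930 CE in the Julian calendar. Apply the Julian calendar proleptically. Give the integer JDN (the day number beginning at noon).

Equivalently 9 July 1930 (Gregorian).
JDN 2400001 is 17 November 1858 CE (Gregorian), MJD 0; the target day is +26166 days from there, so JDN = 2426167.

2426167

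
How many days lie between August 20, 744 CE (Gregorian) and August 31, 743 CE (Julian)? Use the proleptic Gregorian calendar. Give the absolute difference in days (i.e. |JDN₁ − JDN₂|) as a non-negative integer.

351

First date → JDN 1993032; second date → JDN 1992681.
The interval is |1993032 − 1992681| = 351 days.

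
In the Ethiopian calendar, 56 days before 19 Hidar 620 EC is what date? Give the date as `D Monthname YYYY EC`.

23 Meskerem 620 EC

Counting 56 days back from JDN 1950389 reaches JDN 1950333, which is 23 Meskerem 620 EC.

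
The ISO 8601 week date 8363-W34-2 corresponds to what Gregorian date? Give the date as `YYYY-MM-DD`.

8363-08-20

ISO week 1 of 8363 is the week containing the first Thursday of 8363.
Week 34, day 2 (Tuesday) lands on 8363-08-20.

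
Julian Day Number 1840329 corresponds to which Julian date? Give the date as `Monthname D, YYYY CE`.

July 19, 326 CE

JDN 1840329 is 20 July 326 in the proleptic Gregorian calendar.
In the Julian calendar that day is July 19, 326 CE.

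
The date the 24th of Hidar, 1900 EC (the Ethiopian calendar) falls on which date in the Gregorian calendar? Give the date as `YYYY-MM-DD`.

1907-12-04

Both dates share Julian Day Number 2417914; in the Gregorian calendar that is 4 December 1907 CE.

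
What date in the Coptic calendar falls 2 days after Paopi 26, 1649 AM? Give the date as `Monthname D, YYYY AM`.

Paopi 28, 1649 AM

Counting 2 days forward from JDN 2427017 reaches JDN 2427019, which is Paopi 28, 1649 AM.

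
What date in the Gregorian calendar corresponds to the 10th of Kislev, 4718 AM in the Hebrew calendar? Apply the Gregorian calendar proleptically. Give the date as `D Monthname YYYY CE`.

10 November 957 CE

Both dates share Julian Day Number 2070911; in the Gregorian calendar that is 10 November 957 CE.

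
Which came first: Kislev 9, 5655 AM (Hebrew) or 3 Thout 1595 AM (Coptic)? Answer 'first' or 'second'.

second

The two dates have Julian Day Numbers 2413170 and 2407240 respectively.
Since 2407240 < 2413170, the second date comes first.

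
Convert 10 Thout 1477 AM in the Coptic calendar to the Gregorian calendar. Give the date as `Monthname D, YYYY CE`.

September 18, 1760 CE

Julian Day Number of the source date = 2364148.
Converting JDN 2364148 to the Gregorian calendar gives 18 September 1760 CE.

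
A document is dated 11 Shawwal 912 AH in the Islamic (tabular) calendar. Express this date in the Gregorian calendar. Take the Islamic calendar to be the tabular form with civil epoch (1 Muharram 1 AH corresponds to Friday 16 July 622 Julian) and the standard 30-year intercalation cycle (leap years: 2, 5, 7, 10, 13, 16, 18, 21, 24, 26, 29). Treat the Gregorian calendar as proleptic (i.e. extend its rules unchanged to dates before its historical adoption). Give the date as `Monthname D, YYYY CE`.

March 6, 1507 CE

Both dates share Julian Day Number 2271544; in the Gregorian calendar that is 6 March 1507 CE.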